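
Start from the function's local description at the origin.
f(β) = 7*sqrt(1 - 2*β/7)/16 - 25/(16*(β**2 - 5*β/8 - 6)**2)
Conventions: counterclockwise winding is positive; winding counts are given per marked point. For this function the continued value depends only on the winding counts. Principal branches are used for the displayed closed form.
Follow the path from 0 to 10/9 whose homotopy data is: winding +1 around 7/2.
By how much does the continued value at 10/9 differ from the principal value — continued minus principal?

Continued minus principal equals -(1/24)*sqrt(301).

The rational part is single-valued and drops out of the difference; each branch term changes only by its own monodromy.
(7/16)*sqrt(1 - β/(7/2)): winding +1 is odd, the square root flips sign, contributing -2*(7/16)*sqrt(1 - (10/9)/(7/2)) = -2*(7/16)*sqrt(43/63) = -(1/24)*sqrt(301).
Summing the contributions at β = 10/9 gives -(1/24)*sqrt(301).


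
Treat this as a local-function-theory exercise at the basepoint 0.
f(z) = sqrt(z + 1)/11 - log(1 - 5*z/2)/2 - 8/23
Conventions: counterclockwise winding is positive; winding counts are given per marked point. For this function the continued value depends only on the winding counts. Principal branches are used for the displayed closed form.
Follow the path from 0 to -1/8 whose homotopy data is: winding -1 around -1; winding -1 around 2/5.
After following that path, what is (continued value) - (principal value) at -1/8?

The rational part is single-valued and drops out of the difference; each branch term changes only by its own monodromy.
(1/11)*sqrt(1 - z/(-1)): winding -1 is odd, the square root flips sign, contributing -2*(1/11)*sqrt(1 - (-1/8)/(-1)) = -2*(1/11)*sqrt(7/8) = -(1/22)*sqrt(14).
(-1/2)*log(1 - z/(2/5)): each positive loop around 2/5 adds 2*pi*i to the log, so winding -1 contributes (-1/2)*(-1)*2*pi*i = pi*i.
Summing the contributions at z = -1/8 gives (-(1/22)*sqrt(14)) + (pi)*i.

Continued minus principal equals (-(1/22)*sqrt(14)) + (pi)*i.


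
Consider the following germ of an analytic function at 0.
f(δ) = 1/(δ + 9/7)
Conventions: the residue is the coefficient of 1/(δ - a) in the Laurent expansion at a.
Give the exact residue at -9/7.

The residue is 1.

At the order-1 pole -9/7 set g(δ) = (δ - (-9/7))*f(δ) = 1.
Simple pole: residue = g(a) at a = -9/7, which is 1.


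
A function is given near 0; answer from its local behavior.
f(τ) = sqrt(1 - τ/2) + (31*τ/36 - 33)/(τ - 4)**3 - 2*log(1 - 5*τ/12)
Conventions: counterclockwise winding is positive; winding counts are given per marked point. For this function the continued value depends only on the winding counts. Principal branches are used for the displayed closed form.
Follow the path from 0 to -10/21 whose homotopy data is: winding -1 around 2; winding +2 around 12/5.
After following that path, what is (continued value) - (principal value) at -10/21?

Continued minus principal equals (-(2/21)*sqrt(546)) - ((8)*pi)*i.

The rational part is single-valued and drops out of the difference; each branch term changes only by its own monodromy.
(1)*sqrt(1 - τ/(2)): winding -1 is odd, the square root flips sign, contributing -2*(1)*sqrt(1 - (-10/21)/(2)) = -2*(1)*sqrt(26/21) = -(2/21)*sqrt(546).
(-2)*log(1 - τ/(12/5)): each positive loop around 12/5 adds 2*pi*i to the log, so winding +2 contributes (-2)*(2)*2*pi*i = -(8)*pi*i.
Summing the contributions at τ = -10/21 gives (-(2/21)*sqrt(546)) - ((8)*pi)*i.


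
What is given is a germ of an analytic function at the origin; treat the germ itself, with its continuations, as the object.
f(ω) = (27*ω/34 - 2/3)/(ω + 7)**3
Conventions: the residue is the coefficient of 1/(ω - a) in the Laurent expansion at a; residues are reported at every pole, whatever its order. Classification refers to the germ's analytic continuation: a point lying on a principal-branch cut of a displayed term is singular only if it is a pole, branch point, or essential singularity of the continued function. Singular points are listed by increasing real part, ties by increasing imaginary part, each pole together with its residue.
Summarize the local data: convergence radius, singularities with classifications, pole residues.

Radius of convergence at 0: 7.
At -7: a pole of order 3; residue 0.

Denominator factor (ω + 7)^3: pole of order 3 at -7, modulus 7.
The radius of convergence is the smallest modulus among the singular points: 7.
At the order-3 pole -7 set g(ω) = (ω - (-7))^3*f(ω) = 27*ω/34 - 2/3.
Order-3 pole: residue = g''(a)/2; g''(-7) = 0, so the residue is 0.


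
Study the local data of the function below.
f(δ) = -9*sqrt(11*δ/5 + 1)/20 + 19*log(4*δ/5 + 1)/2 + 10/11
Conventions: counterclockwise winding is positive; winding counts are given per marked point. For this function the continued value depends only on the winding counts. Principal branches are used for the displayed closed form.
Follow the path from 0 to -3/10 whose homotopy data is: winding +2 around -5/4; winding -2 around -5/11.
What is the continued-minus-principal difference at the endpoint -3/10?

Continued minus principal equals (38)*pi*i.

The rational part is single-valued and drops out of the difference; each branch term changes only by its own monodromy.
(-9/20)*sqrt(1 - δ/(-5/11)): winding -2 is even, the square root returns to the same sheet, contribution 0.
(19/2)*log(1 - δ/(-5/4)): each positive loop around -5/4 adds 2*pi*i to the log, so winding +2 contributes (19/2)*(2)*2*pi*i = (38)*pi*i.
Summing the contributions at δ = -3/10 gives (38)*pi*i.


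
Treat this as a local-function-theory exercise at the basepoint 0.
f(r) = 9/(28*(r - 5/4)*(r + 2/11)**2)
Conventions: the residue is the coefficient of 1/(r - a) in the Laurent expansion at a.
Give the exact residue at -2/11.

The residue is -484/3087.

At the order-2 pole -2/11 set g(r) = (r - (-2/11))^2*f(r) = 9/(28*(r - 5/4)).
Order-2 pole: residue = g'(a); g'(-2/11) = -484/3087, so the residue is -484/3087.


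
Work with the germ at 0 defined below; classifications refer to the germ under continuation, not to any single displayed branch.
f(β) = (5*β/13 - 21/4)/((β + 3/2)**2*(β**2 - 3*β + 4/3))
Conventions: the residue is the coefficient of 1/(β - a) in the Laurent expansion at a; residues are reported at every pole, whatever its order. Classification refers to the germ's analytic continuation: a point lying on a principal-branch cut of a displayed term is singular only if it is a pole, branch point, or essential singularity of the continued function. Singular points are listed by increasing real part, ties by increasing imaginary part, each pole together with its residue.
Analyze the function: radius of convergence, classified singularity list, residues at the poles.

Radius of convergence at 0: 3/2 - (1/6)*sqrt(33).
At -3/2: a pole of order 2; residue -59628/122317.
At 3/2 - (1/6)*sqrt(33): a pole of order 1; residue 29814/122317 + (90711/1345487)*sqrt(33).
At 3/2 + (1/6)*sqrt(33): a pole of order 1; residue 29814/122317 - (90711/1345487)*sqrt(33).


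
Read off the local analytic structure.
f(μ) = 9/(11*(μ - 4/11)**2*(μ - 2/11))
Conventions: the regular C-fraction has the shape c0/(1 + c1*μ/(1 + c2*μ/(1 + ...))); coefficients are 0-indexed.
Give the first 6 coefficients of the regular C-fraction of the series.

Taylor coefficients (expand at 0): a_0 = -1089/32, a_1 = -11979/32, a_2 = -1449459/512, a_3 = -18842967/1024, a_4 = -908810793/8192, a_5 = -2630768085/4096.
c0 = a_0 = -1089/32. Peel one level at a time: if S = 1 + c*μ/S' with S'(0) = 1, then c is the μ-coefficient of S and S' = c*μ/(S - 1).
S_1 = c0/f = 1 + (-11)*μ + (605/16)*μ^2 + ...; c1 = -11.
S_2 = c1*μ/(S_1 - 1) = 1 + (55/16)*μ + (2057/256)*μ^2 + ...; c2 = 55/16.
S_3 = c2*μ/(S_2 - 1) = 1 + (-187/80)*μ + (121/100)*μ^2 + ...; c3 = -187/80.
S_4 = c3*μ/(S_3 - 1) = 1 + (44/85)*μ + (242/289)*μ^2 + ...; c4 = 44/85.
S_5 = c4*μ/(S_4 - 1) = 1 + (-55/34)*μ + ...; c5 = -55/34.

The regular C-fraction coefficients are [-1089/32, -11, 55/16, -187/80, 44/85, -55/34].


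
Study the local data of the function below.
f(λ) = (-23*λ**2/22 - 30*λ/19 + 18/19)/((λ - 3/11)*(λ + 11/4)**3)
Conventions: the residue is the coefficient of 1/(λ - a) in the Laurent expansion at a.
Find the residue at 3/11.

At the order-1 pole 3/11 set g(λ) = (λ - (3/11))*f(λ) = (-23*λ**2/22 - 30*λ/19 + 18/19)/(λ + 11/4)**3.
Simple pole: residue = g(a) at a = 3/11, which is 710496/44700103.

The residue is 710496/44700103.


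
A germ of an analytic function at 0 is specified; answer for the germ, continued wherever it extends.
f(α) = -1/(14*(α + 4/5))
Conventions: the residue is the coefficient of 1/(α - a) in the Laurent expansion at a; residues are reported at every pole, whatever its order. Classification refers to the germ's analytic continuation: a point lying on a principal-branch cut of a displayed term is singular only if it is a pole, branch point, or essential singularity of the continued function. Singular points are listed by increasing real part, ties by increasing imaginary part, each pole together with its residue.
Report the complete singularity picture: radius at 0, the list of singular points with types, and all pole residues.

Denominator factor (α + 4/5): pole of order 1 at -4/5, modulus 4/5.
The radius of convergence is the smallest modulus among the singular points: 4/5.
At the order-1 pole -4/5 set g(α) = (α - (-4/5))*f(α) = -1/14.
Simple pole: residue = g(a) at a = -4/5, which is -1/14.

Radius of convergence at 0: 4/5.
At -4/5: a pole of order 1; residue -1/14.


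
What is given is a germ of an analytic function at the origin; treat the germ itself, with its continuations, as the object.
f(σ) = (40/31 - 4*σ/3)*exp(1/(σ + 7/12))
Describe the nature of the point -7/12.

The point is an essential singularity.

The exponent 1/(σ - (-7/12)) has a pole at -7/12, so exp(1/(σ - (-7/12))) takes every nonzero value near it: an essential singularity (not a pole of any order).


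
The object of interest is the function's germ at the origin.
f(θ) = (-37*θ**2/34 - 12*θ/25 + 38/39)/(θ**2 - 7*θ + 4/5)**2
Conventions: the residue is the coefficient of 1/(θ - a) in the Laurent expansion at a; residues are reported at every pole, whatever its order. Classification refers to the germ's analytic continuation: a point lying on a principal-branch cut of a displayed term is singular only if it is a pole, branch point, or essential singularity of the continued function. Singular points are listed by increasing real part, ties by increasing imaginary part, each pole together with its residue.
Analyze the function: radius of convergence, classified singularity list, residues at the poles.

Radius of convergence at 0: 7/2 - (1/10)*sqrt(1145).
At 7/2 - (1/10)*sqrt(1145): a pole of order 2; residue -(52252/173841915)*sqrt(1145).
At 7/2 + (1/10)*sqrt(1145): a pole of order 2; residue (52252/173841915)*sqrt(1145).

Denominator factor (θ**2 - 7*θ + 4/5)^2: discriminant 229/5, real irrational roots 7/2 + (1/10)*sqrt(1145) and 7/2 - (1/10)*sqrt(1145); poles of order 2, moduli 7/2 + (1/10)*sqrt(1145) and 7/2 - (1/10)*sqrt(1145).
The radius of convergence is the smallest modulus among the singular points: 7/2 - (1/10)*sqrt(1145).
The factor θ**2 - 7*θ + 4/5 splits as (θ - a)(θ - a') with a = 7/2 - (1/10)*sqrt(1145), a' = 7/2 + (1/10)*sqrt(1145). At the order-2 pole a set g(θ) = (θ - a)^2*f(θ) = [-37*θ**2/34 - 12*θ/25 + 38/39] / (θ - a')^2.
Order-2 pole: residue = g'(a); g'(7/2 - (1/10)*sqrt(1145)) = -(52252/173841915)*sqrt(1145), so the residue is -(52252/173841915)*sqrt(1145).
The factor θ**2 - 7*θ + 4/5 splits as (θ - a)(θ - a') with a = 7/2 + (1/10)*sqrt(1145), a' = 7/2 - (1/10)*sqrt(1145). At the order-2 pole a set g(θ) = (θ - a)^2*f(θ) = [-37*θ**2/34 - 12*θ/25 + 38/39] / (θ - a')^2.
Order-2 pole: residue = g'(a); g'(7/2 + (1/10)*sqrt(1145)) = (52252/173841915)*sqrt(1145), so the residue is (52252/173841915)*sqrt(1145).
List the singular points by increasing real part (a conjugate pair: the negative imaginary part first).


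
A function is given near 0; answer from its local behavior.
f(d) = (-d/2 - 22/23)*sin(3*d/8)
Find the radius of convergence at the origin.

The radius of convergence is infinite.

The factor sin(3*d/8) is entire and contributes no finite singular point.
The polynomial part has no poles.
No finite singular points: the Taylor series at 0 converges everywhere.


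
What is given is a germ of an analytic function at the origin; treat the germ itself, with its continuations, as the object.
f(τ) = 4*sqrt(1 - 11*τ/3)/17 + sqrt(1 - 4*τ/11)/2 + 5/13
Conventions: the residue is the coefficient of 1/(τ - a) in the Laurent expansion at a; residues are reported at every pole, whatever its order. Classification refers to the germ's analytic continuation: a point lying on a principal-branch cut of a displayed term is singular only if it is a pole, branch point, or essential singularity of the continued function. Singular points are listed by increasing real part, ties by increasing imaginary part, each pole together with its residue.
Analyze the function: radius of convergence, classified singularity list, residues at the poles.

Branch term (4/17)*sqrt(1 - τ/(3/11)): its argument vanishes at τ = 3/11, a square-root branch point, modulus 3/11.
Branch term (1/2)*sqrt(1 - τ/(11/4)): its argument vanishes at τ = 11/4, a square-root branch point, modulus 11/4.
The radius of convergence is the smallest modulus among the singular points: 3/11.
List the singular points by increasing real part (a conjugate pair: the negative imaginary part first).

Radius of convergence at 0: 3/11.
At 3/11: an algebraic (square-root) branch point.
At 11/4: an algebraic (square-root) branch point.


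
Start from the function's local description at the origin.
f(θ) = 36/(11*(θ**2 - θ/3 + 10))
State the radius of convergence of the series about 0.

The radius of convergence is sqrt(10).

Denominator factor (θ**2 - θ/3 + 10): discriminant -359/9, complex-conjugate roots (1/6) + ((1/6)*sqrt(359))*i and (1/6) - ((1/6)*sqrt(359))*i; poles of order 1, moduli sqrt(10) and sqrt(10).
The radius of convergence is the smallest modulus among the singular points: sqrt(10).


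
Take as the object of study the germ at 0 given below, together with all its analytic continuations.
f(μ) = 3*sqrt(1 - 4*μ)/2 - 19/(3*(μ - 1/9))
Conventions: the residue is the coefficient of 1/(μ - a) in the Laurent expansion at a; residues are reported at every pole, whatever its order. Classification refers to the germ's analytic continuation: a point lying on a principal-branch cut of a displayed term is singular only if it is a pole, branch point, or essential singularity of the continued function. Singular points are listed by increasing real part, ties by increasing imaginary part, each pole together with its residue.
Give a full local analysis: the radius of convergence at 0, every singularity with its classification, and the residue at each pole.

Denominator factor (μ - 1/9): pole of order 1 at 1/9, modulus 1/9.
Branch term (3/2)*sqrt(1 - μ/(1/4)): its argument vanishes at μ = 1/4, a square-root branch point, modulus 1/4.
The radius of convergence is the smallest modulus among the singular points: 1/9.
The branch term is analytic at 1/9 and contributes nothing to the residue; only the rational part matters.
At the order-1 pole 1/9 set g(μ) = (μ - (1/9))*(rational part) = -19/3.
Simple pole: residue = g(a) at a = 1/9, which is -19/3.
List the singular points by increasing real part (a conjugate pair: the negative imaginary part first).

Radius of convergence at 0: 1/9.
At 1/9: a pole of order 1; residue -19/3.
At 1/4: an algebraic (square-root) branch point.


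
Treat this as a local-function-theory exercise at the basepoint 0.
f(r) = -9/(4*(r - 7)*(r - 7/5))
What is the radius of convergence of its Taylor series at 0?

The radius of convergence is 7/5.

Denominator factor (r - 7): pole of order 1 at 7, modulus 7.
Denominator factor (r - 7/5): pole of order 1 at 7/5, modulus 7/5.
The radius of convergence is the smallest modulus among the singular points: 7/5.


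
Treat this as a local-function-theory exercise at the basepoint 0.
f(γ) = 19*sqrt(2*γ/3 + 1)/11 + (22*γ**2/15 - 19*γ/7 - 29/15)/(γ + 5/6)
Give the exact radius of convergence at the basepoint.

Denominator factor (γ + 5/6): pole of order 1 at -5/6, modulus 5/6.
Branch term (19/11)*sqrt(1 - γ/(-3/2)): its argument vanishes at γ = -3/2, a square-root branch point, modulus 3/2.
The radius of convergence is the smallest modulus among the singular points: 5/6.

The radius of convergence is 5/6.


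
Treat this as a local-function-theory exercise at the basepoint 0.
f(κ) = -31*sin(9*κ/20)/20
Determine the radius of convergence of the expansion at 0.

The factor sin(9*κ/20) is entire and contributes no finite singular point.
The polynomial part has no poles.
No finite singular points: the Taylor series at 0 converges everywhere.

The radius of convergence is infinite.


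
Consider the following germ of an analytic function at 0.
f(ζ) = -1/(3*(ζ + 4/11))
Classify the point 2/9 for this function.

The point is a regular point.

Denominator factors: ζ + 4/11 = 58/99 at ζ = 2/9 — none vanishes.
So the germ continues analytically to 2/9.


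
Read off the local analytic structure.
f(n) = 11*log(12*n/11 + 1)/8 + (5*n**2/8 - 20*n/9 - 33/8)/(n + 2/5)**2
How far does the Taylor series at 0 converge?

Denominator factor (n + 2/5)^2: pole of order 2 at -2/5, modulus 2/5.
Branch term (11/8)*log(1 - n/(-11/12)): its argument vanishes at n = -11/12, a logarithmic branch point, modulus 11/12.
The radius of convergence is the smallest modulus among the singular points: 2/5.

The radius of convergence is 2/5.


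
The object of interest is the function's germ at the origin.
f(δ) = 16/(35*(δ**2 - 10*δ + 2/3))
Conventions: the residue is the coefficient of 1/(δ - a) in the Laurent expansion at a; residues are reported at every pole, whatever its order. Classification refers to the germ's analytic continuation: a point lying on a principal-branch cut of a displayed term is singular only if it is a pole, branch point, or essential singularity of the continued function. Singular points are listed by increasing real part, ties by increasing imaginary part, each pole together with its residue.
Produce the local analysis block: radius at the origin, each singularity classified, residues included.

Denominator factor (δ**2 - 10*δ + 2/3): discriminant 292/3, real irrational roots 5 + (1/3)*sqrt(219) and 5 - (1/3)*sqrt(219); poles of order 1, moduli 5 + (1/3)*sqrt(219) and 5 - (1/3)*sqrt(219).
The radius of convergence is the smallest modulus among the singular points: 5 - (1/3)*sqrt(219).
The factor δ**2 - 10*δ + 2/3 splits as (δ - a)(δ - a') with a = 5 - (1/3)*sqrt(219), a' = 5 + (1/3)*sqrt(219). At the order-1 pole a set g(δ) = (δ - a)*f(δ) = [16/35] / (δ - a').
Simple pole: residue = g(a) at a = 5 - (1/3)*sqrt(219), which is -(8/2555)*sqrt(219).
The factor δ**2 - 10*δ + 2/3 splits as (δ - a)(δ - a') with a = 5 + (1/3)*sqrt(219), a' = 5 - (1/3)*sqrt(219). At the order-1 pole a set g(δ) = (δ - a)*f(δ) = [16/35] / (δ - a').
Simple pole: residue = g(a) at a = 5 + (1/3)*sqrt(219), which is (8/2555)*sqrt(219).
List the singular points by increasing real part (a conjugate pair: the negative imaginary part first).

Radius of convergence at 0: 5 - (1/3)*sqrt(219).
At 5 - (1/3)*sqrt(219): a pole of order 1; residue -(8/2555)*sqrt(219).
At 5 + (1/3)*sqrt(219): a pole of order 1; residue (8/2555)*sqrt(219).


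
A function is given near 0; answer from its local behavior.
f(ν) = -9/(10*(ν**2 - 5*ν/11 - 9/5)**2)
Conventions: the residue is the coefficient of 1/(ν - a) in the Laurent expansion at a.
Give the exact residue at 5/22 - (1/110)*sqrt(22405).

The factor ν**2 - 5*ν/11 - 9/5 splits as (ν - a)(ν - a') with a = 5/22 - (1/110)*sqrt(22405), a' = 5/22 + (1/110)*sqrt(22405). At the order-2 pole a set g(ν) = (ν - a)^2*f(ν) = [-9/10] / (ν - a')^2.
Order-2 pole: residue = g'(a); g'(5/22 - (1/110)*sqrt(22405)) = -(11979/20079361)*sqrt(22405), so the residue is -(11979/20079361)*sqrt(22405).

The residue is -(11979/20079361)*sqrt(22405).


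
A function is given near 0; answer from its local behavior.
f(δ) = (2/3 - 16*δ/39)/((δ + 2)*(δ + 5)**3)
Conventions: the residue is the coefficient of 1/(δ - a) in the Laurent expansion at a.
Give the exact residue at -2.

At the order-1 pole -2 set g(δ) = (δ - (-2))*f(δ) = (2/3 - 16*δ/39)/(δ + 5)**3.
Simple pole: residue = g(a) at a = -2, which is 58/1053.

The residue is 58/1053.


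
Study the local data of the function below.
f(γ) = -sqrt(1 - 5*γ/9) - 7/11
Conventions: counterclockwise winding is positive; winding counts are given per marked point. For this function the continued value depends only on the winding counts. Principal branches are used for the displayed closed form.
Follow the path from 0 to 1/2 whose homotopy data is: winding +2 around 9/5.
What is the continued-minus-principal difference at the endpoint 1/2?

The rational part is single-valued and drops out of the difference; each branch term changes only by its own monodromy.
(-1)*sqrt(1 - γ/(9/5)): winding +2 is even, the square root returns to the same sheet, contribution 0.
Summing the contributions at γ = 1/2 gives 0.

Continued minus principal equals 0.


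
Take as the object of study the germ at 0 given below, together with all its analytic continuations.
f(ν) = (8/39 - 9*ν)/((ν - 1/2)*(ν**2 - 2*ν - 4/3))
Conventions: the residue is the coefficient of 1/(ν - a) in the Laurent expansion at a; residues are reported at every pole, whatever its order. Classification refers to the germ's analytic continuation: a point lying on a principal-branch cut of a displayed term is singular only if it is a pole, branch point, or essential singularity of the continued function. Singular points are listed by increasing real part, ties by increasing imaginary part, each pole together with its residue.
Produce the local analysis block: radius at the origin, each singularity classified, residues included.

Radius of convergence at 0: 1/2.
At 1 - (1/3)*sqrt(21): a pole of order 1; residue -67/65 + (37/65)*sqrt(21).
At 1/2: a pole of order 1; residue 134/65.
At 1 + (1/3)*sqrt(21): a pole of order 1; residue -67/65 - (37/65)*sqrt(21).


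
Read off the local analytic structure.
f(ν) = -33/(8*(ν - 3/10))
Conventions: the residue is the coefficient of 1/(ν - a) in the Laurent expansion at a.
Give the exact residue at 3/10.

The residue is -33/8.

At the order-1 pole 3/10 set g(ν) = (ν - (3/10))*f(ν) = -33/8.
Simple pole: residue = g(a) at a = 3/10, which is -33/8.


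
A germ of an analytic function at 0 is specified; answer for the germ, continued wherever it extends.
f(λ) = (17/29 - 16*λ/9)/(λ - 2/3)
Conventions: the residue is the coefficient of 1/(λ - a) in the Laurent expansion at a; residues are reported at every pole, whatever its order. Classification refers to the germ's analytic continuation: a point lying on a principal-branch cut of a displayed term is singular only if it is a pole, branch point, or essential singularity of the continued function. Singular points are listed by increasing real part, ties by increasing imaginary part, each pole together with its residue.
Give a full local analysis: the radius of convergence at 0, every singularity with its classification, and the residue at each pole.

Radius of convergence at 0: 2/3.
At 2/3: a pole of order 1; residue -469/783.

Denominator factor (λ - 2/3): pole of order 1 at 2/3, modulus 2/3.
The radius of convergence is the smallest modulus among the singular points: 2/3.
At the order-1 pole 2/3 set g(λ) = (λ - (2/3))*f(λ) = 17/29 - 16*λ/9.
Simple pole: residue = g(a) at a = 2/3, which is -469/783.


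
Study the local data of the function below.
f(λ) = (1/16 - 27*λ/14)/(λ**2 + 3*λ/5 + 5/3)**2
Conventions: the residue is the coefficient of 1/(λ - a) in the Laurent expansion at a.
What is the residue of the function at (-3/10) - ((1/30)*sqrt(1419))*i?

The factor λ**2 + 3*λ/5 + 5/3 splits as (λ - a)(λ - a') with a = (-3/10) - ((1/30)*sqrt(1419))*i, a' = (-3/10) + ((1/30)*sqrt(1419))*i. At the order-2 pole a set g(λ) = (λ - a)^2*f(λ) = [1/16 - 27*λ/14] / (λ - a')^2.
Order-2 pole: residue = g'(a); g'((-3/10) - ((1/30)*sqrt(1419))*i) = ((26925/12528824)*sqrt(1419))*i, so the residue is ((26925/12528824)*sqrt(1419))*i.

The residue is ((26925/12528824)*sqrt(1419))*i.


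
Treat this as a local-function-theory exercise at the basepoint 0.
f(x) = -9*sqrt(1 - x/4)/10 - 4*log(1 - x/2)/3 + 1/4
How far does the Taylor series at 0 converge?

Branch term (-4/3)*log(1 - x/(2)): its argument vanishes at x = 2, a logarithmic branch point, modulus 2.
Branch term (-9/10)*sqrt(1 - x/(4)): its argument vanishes at x = 4, a square-root branch point, modulus 4.
The radius of convergence is the smallest modulus among the singular points: 2.

The radius of convergence is 2.


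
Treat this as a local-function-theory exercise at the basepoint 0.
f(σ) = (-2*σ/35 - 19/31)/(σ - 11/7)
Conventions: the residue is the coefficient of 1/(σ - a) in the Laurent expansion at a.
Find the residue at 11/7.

At the order-1 pole 11/7 set g(σ) = (σ - (11/7))*f(σ) = -2*σ/35 - 19/31.
Simple pole: residue = g(a) at a = 11/7, which is -5337/7595.

The residue is -5337/7595.


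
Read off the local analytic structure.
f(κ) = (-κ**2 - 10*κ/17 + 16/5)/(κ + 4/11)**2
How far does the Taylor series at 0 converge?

Denominator factor (κ + 4/11)^2: pole of order 2 at -4/11, modulus 4/11.
The radius of convergence is the smallest modulus among the singular points: 4/11.

The radius of convergence is 4/11.


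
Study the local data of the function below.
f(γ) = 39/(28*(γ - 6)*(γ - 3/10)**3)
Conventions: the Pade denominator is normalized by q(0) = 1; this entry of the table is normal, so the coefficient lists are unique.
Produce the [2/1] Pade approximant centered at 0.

Taylor coefficients needed (expand at 0): a_0 = 1625/189, a_1 = 99125/1134, a_2 = 3999125/6804, a_3 = 44666375/13608.
Write the denominator as Q(γ) = 1 + q1*γ. Requiring Q*f - P = O(γ^4) with deg P <= 2 kills the coefficients of γ^3..γ^3 in Q*f:
  γ^3: a_3 + q1*a_2 = 0, i.e. 44666375/13608 + (3999125/6804)*q1 = 0.
Solving this linear system: q1 = -27487/4922.
The numerator is Q*f truncated at degree 2: P0 = a_0 = 1625/189; P1 = a_1 + q1*a_0 = 54973750/1395387; P2 = a_2 + q1*a_1 = 416975000/4186161.

The Pade approximant has numerator coefficients [1625/189, 54973750/1395387, 416975000/4186161]; denominator coefficients [1, -27487/4922].


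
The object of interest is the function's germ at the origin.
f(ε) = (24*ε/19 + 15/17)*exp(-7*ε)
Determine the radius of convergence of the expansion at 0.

The factor exp(-7*ε) is entire and contributes no finite singular point.
The polynomial part has no poles.
No finite singular points: the Taylor series at 0 converges everywhere.

The radius of convergence is infinite.


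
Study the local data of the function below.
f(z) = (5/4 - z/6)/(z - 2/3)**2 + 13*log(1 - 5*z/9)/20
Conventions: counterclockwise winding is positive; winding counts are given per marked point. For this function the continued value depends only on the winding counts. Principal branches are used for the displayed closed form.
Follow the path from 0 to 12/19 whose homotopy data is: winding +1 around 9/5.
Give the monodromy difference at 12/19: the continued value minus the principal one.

The rational part is single-valued and drops out of the difference; each branch term changes only by its own monodromy.
(13/20)*log(1 - z/(9/5)): each positive loop around 9/5 adds 2*pi*i to the log, so winding +1 contributes (13/20)*(1)*2*pi*i = (13/10)*pi*i.
Summing the contributions at z = 12/19 gives (13/10)*pi*i.

Continued minus principal equals (13/10)*pi*i.


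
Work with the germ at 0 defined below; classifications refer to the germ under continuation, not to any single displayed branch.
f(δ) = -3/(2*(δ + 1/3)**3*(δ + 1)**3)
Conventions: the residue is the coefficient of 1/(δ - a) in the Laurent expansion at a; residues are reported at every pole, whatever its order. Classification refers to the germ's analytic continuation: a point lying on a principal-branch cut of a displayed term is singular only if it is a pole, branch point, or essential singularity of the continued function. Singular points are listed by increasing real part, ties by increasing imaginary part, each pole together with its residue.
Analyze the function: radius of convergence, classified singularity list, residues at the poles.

Radius of convergence at 0: 1/3.
At -1: a pole of order 3; residue 2187/32.
At -1/3: a pole of order 3; residue -2187/32.

Denominator factor (δ + 1)^3: pole of order 3 at -1, modulus 1.
Denominator factor (δ + 1/3)^3: pole of order 3 at -1/3, modulus 1/3.
The radius of convergence is the smallest modulus among the singular points: 1/3.
At the order-3 pole -1 set g(δ) = (δ - (-1))^3*f(δ) = -3/(2*(δ + 1/3)**3).
Order-3 pole: residue = g''(a)/2; g''(-1) = 2187/16, so the residue is 2187/32.
At the order-3 pole -1/3 set g(δ) = (δ - (-1/3))^3*f(δ) = -3/(2*(δ + 1)**3).
Order-3 pole: residue = g''(a)/2; g''(-1/3) = -2187/16, so the residue is -2187/32.
List the singular points by increasing real part (a conjugate pair: the negative imaginary part first).


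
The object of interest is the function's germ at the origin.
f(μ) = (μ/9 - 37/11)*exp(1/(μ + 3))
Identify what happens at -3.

The exponent 1/(μ - (-3)) has a pole at -3, so exp(1/(μ - (-3))) takes every nonzero value near it: an essential singularity (not a pole of any order).

The point is an essential singularity.


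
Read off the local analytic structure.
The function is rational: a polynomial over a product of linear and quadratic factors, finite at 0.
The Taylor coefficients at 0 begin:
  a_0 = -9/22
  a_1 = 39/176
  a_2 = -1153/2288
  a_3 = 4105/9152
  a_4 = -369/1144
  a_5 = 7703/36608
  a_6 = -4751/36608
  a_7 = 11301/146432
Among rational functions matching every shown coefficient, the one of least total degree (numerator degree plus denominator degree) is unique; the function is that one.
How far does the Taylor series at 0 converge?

The radius of convergence is 2.

No rational of total degree below 4 reproduces all 8 coefficients; solving the [2/2] Pade equations on them gives f(λ) = (-20*λ**2/13 - 3*λ/4 - 18/11)/(λ + 2)**2, whose expansion matches every shown term.
Denominator factor (λ + 2)^2: pole of order 2 at -2, modulus 2.
The radius of convergence is the smallest modulus among the singular points: 2.


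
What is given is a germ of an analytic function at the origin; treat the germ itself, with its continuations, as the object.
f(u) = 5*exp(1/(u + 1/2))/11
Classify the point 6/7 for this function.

There is no denominator, hence no pole anywhere.
The essential point of exp(1/(u - (-1/2))) is -1/2, not 6/7.
So the germ continues analytically to 6/7.

The point is a regular point.


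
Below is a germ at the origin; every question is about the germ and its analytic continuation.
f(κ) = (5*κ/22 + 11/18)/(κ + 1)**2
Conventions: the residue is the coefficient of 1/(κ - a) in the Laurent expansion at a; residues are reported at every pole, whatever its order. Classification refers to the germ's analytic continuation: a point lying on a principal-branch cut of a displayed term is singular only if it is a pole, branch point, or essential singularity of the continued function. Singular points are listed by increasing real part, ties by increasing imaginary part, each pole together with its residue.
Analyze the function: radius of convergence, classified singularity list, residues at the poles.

Radius of convergence at 0: 1.
At -1: a pole of order 2; residue 5/22.

Denominator factor (κ + 1)^2: pole of order 2 at -1, modulus 1.
The radius of convergence is the smallest modulus among the singular points: 1.
At the order-2 pole -1 set g(κ) = (κ - (-1))^2*f(κ) = 5*κ/22 + 11/18.
Order-2 pole: residue = g'(a); g'(-1) = 5/22, so the residue is 5/22.


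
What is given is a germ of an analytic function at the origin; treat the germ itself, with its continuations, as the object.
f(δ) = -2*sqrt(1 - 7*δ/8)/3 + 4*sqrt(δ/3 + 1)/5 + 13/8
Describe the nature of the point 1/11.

There is no denominator, hence no pole anywhere.
Branch term sqrt(1 - δ/(-3)): argument at 1/11 is 34/33, nonzero, so 1/11 is not its branch point (a point on a principal cut is still regular for the continued germ).
Branch term sqrt(1 - δ/(8/7)): argument at 1/11 is 81/88, nonzero, so 1/11 is not its branch point (a point on a principal cut is still regular for the continued germ).
So the germ continues analytically to 1/11.

The point is a regular point.


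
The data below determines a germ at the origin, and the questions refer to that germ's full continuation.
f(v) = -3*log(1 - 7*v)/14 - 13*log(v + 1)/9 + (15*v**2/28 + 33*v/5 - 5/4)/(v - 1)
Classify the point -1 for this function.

The term (-13/9)*log(1 - v/(-1)) has argument 1 - -1/(-1) = 0 at -1: a logarithmic (infinitely-sheeted) branch point; the remaining terms are analytic or single-valued there.

The point is a logarithmic branch point.


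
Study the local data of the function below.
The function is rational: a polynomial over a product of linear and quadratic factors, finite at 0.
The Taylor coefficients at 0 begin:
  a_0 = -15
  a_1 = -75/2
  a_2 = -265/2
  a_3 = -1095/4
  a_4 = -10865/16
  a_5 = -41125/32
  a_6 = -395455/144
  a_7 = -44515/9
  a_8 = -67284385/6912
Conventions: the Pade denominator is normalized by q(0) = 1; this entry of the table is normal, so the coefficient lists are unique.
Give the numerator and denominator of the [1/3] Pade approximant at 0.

The Pade approximant has numerator coefficients [-15, -920/247]; denominator coefficients [1, -3337/1482, -9497/2964, 171619/17784].

Taylor coefficients needed (read off): a_0 = -15, a_1 = -75/2, a_2 = -265/2, a_3 = -1095/4, a_4 = -10865/16.
Write the denominator as Q(ω) = 1 + q1*ω + q2*ω^2 + q3*ω^3. Requiring Q*f - P = O(ω^5) with deg P <= 1 kills the coefficients of ω^2..ω^4 in Q*f:
  ω^2: a_2 + q1*a_1 + q2*a_0 = 0, i.e. -265/2 + (-75/2)*q1 + (-15)*q2 = 0.
  ω^3: a_3 + q1*a_2 + q2*a_1 + q3*a_0 = 0, i.e. -1095/4 + (-265/2)*q1 + (-75/2)*q2 + (-15)*q3 = 0.
  ω^4: a_4 + q1*a_3 + q2*a_2 + q3*a_1 = 0, i.e. -10865/16 + (-1095/4)*q1 + (-265/2)*q2 + (-75/2)*q3 = 0.
Solving this linear system: q1 = -3337/1482, q2 = -9497/2964, q3 = 171619/17784.
The numerator is Q*f truncated at degree 1: P0 = a_0 = -15; P1 = a_1 + q1*a_0 = -920/247.


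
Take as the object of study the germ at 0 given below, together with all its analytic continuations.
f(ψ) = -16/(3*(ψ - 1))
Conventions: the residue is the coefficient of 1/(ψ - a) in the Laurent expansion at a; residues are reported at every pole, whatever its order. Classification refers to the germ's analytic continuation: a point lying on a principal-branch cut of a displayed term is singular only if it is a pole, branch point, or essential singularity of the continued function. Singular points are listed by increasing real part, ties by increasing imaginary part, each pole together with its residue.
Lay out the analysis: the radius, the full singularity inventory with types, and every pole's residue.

Denominator factor (ψ - 1): pole of order 1 at 1, modulus 1.
The radius of convergence is the smallest modulus among the singular points: 1.
At the order-1 pole 1 set g(ψ) = (ψ - (1))*f(ψ) = -16/3.
Simple pole: residue = g(a) at a = 1, which is -16/3.

Radius of convergence at 0: 1.
At 1: a pole of order 1; residue -16/3.


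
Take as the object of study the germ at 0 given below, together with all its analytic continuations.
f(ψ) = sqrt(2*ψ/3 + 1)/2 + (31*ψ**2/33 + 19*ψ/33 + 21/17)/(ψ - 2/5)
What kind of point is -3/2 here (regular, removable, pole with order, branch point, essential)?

The term (1/2)*sqrt(1 - ψ/(-3/2)) has argument 1 - -3/2/(-3/2) = 0 at -3/2: a square-root (algebraic, two-sheeted) branch point; the remaining terms are analytic or single-valued there.

The point is an algebraic (square-root) branch point.


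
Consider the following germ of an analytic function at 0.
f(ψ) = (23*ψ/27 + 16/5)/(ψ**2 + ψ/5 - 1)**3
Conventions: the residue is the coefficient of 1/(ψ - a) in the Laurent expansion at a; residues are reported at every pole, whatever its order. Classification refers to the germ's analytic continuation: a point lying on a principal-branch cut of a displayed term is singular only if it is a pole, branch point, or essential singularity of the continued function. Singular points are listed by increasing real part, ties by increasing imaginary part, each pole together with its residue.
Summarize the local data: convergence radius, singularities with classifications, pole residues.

Denominator factor (ψ**2 + ψ/5 - 1)^3: discriminant 101/25, real irrational roots -1/10 + (1/10)*sqrt(101) and -1/10 - (1/10)*sqrt(101); poles of order 3, moduli -1/10 + (1/10)*sqrt(101) and 1/10 + (1/10)*sqrt(101).
The radius of convergence is the smallest modulus among the singular points: -1/10 + (1/10)*sqrt(101).
The factor ψ**2 + ψ/5 - 1 splits as (ψ - a)(ψ - a') with a = -1/10 - (1/10)*sqrt(101), a' = -1/10 + (1/10)*sqrt(101). At the order-3 pole a set g(ψ) = (ψ - a)^3*f(ψ) = [23*ψ/27 + 16/5] / (ψ - a')^3.
Order-3 pole: residue = g''(a)/2; g''(-1/10 - (1/10)*sqrt(101)) = -(1051250/9272709)*sqrt(101), so the residue is -(525625/9272709)*sqrt(101).
The factor ψ**2 + ψ/5 - 1 splits as (ψ - a)(ψ - a') with a = -1/10 + (1/10)*sqrt(101), a' = -1/10 - (1/10)*sqrt(101). At the order-3 pole a set g(ψ) = (ψ - a)^3*f(ψ) = [23*ψ/27 + 16/5] / (ψ - a')^3.
Order-3 pole: residue = g''(a)/2; g''(-1/10 + (1/10)*sqrt(101)) = (1051250/9272709)*sqrt(101), so the residue is (525625/9272709)*sqrt(101).
List the singular points by increasing real part (a conjugate pair: the negative imaginary part first).

Radius of convergence at 0: -1/10 + (1/10)*sqrt(101).
At -1/10 - (1/10)*sqrt(101): a pole of order 3; residue -(525625/9272709)*sqrt(101).
At -1/10 + (1/10)*sqrt(101): a pole of order 3; residue (525625/9272709)*sqrt(101).


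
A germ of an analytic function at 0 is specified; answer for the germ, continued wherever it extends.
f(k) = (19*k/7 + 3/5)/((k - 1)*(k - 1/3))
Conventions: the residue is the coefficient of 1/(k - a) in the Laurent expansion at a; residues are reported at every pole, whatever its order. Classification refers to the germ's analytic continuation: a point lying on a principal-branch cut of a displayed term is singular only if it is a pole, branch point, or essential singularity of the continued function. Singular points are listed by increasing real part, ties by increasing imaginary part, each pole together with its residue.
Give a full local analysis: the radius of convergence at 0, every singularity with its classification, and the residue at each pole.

Denominator factor (k - 1): pole of order 1 at 1, modulus 1.
Denominator factor (k - 1/3): pole of order 1 at 1/3, modulus 1/3.
The radius of convergence is the smallest modulus among the singular points: 1/3.
At the order-1 pole 1/3 set g(k) = (k - (1/3))*f(k) = (19*k/7 + 3/5)/(k - 1).
Simple pole: residue = g(a) at a = 1/3, which is -79/35.
At the order-1 pole 1 set g(k) = (k - (1))*f(k) = (19*k/7 + 3/5)/(k - 1/3).
Simple pole: residue = g(a) at a = 1, which is 174/35.
List the singular points by increasing real part (a conjugate pair: the negative imaginary part first).

Radius of convergence at 0: 1/3.
At 1/3: a pole of order 1; residue -79/35.
At 1: a pole of order 1; residue 174/35.


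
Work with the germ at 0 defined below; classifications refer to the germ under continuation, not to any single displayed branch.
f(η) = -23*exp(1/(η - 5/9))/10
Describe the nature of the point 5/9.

The point is an essential singularity.

The exponent 1/(η - (5/9)) has a pole at 5/9, so exp(1/(η - (5/9))) takes every nonzero value near it: an essential singularity (not a pole of any order).
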